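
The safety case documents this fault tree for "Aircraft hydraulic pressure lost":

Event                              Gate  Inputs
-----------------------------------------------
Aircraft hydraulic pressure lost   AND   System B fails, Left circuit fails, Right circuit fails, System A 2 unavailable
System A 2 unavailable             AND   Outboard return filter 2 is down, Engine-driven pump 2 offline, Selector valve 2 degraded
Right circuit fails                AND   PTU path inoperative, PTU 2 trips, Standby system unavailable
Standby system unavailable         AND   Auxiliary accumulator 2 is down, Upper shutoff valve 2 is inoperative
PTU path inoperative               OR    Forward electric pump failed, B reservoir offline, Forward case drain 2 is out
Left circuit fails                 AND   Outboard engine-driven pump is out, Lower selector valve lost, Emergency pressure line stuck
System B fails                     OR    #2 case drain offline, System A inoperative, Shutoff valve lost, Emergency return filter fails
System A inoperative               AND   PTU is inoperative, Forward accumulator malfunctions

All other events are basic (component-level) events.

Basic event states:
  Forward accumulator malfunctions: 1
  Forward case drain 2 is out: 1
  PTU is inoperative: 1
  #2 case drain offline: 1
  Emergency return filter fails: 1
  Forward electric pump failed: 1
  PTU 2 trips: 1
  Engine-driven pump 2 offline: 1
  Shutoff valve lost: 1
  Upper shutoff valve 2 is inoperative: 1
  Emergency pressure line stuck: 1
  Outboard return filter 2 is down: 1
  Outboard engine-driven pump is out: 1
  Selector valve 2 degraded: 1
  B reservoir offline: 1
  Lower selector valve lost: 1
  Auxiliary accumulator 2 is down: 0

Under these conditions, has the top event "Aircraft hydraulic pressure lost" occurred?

No

System A inoperative [AND]: PTU is inoperative=occurs, Forward accumulator malfunctions=occurs → all inputs occur → occurs.
System B fails [OR]: #2 case drain offline=occurs, System A inoperative=occurs, Shutoff valve lost=occurs, Emergency return filter fails=occurs → at least one input occurs → occurs.
Left circuit fails [AND]: Outboard engine-driven pump is out=occurs, Lower selector valve lost=occurs, Emergency pressure line stuck=occurs → all inputs occur → occurs.
PTU path inoperative [OR]: Forward electric pump failed=occurs, B reservoir offline=occurs, Forward case drain 2 is out=occurs → at least one input occurs → occurs.
Standby system unavailable [AND]: Auxiliary accumulator 2 is down=not, Upper shutoff valve 2 is inoperative=occurs → not all inputs occur → does not occur.
Right circuit fails [AND]: PTU path inoperative=occurs, PTU 2 trips=occurs, Standby system unavailable=not → not all inputs occur → does not occur.
System A 2 unavailable [AND]: Outboard return filter 2 is down=occurs, Engine-driven pump 2 offline=occurs, Selector valve 2 degraded=occurs → all inputs occur → occurs.
Aircraft hydraulic pressure lost [AND]: System B fails=occurs, Left circuit fails=occurs, Right circuit fails=not, System A 2 unavailable=occurs → not all inputs occur → does not occur.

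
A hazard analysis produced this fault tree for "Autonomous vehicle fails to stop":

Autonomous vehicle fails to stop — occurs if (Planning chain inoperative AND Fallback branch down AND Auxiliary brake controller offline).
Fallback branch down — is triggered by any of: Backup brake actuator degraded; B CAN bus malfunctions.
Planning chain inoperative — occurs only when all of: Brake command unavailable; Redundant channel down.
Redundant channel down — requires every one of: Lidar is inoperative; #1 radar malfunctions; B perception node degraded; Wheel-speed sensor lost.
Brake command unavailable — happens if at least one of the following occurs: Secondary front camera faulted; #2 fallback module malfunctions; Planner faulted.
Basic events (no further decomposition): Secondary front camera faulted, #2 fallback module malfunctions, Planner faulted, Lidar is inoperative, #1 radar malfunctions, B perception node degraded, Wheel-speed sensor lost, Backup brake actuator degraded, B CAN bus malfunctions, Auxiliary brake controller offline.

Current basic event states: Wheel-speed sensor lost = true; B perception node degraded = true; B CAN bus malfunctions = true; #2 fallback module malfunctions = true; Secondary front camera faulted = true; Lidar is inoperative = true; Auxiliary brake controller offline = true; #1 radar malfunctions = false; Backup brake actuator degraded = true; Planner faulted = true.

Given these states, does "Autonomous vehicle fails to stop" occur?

Brake command unavailable [OR]: Secondary front camera faulted=occurs, #2 fallback module malfunctions=occurs, Planner faulted=occurs → at least one input occurs → occurs.
Redundant channel down [AND]: Lidar is inoperative=occurs, #1 radar malfunctions=not, B perception node degraded=occurs, Wheel-speed sensor lost=occurs → not all inputs occur → does not occur.
Planning chain inoperative [AND]: Brake command unavailable=occurs, Redundant channel down=not → not all inputs occur → does not occur.
Fallback branch down [OR]: Backup brake actuator degraded=occurs, B CAN bus malfunctions=occurs → at least one input occurs → occurs.
Autonomous vehicle fails to stop [AND]: Planning chain inoperative=not, Fallback branch down=occurs, Auxiliary brake controller offline=occurs → not all inputs occur → does not occur.

No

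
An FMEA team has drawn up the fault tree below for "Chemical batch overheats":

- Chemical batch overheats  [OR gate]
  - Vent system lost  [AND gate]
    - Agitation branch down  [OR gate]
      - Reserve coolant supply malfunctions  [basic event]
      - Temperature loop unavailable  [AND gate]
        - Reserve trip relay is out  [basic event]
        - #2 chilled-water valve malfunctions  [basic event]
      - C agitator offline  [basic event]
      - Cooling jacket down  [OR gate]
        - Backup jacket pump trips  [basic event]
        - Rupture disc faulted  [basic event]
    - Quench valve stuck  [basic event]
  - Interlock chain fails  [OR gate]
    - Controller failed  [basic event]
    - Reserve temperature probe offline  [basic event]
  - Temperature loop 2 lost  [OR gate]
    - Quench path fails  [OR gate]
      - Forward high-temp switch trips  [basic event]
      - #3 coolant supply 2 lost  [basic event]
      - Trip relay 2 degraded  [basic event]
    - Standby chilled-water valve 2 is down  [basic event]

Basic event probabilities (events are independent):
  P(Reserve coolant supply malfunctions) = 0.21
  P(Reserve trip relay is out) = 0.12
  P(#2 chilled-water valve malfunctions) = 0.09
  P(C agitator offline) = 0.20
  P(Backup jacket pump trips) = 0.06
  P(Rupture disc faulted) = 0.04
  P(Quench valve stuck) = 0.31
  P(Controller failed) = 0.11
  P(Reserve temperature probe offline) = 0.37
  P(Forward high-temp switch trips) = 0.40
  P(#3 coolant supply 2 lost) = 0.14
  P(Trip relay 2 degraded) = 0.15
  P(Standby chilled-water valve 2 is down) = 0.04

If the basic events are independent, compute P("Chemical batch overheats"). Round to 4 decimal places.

0.7958

P(Temperature loop unavailable) [AND] = 0.12 × 0.09 = 0.010800
P(Cooling jacket down) [OR] = 1 − (1−0.06) × (1−0.04) = 0.097600
P(Agitation branch down) [OR] = 1 − (1−0.21) × (1−0.010800) × (1−0.20) × (1−0.097600) = 0.435843
P(Vent system lost) [AND] = 0.435843 × 0.31 = 0.135111
P(Interlock chain fails) [OR] = 1 − (1−0.11) × (1−0.37) = 0.439300
P(Quench path fails) [OR] = 1 − (1−0.40) × (1−0.14) × (1−0.15) = 0.561400
P(Temperature loop 2 lost) [OR] = 1 − (1−0.561400) × (1−0.04) = 0.578944
P(Chemical batch overheats) [OR] = 1 − (1−0.135111) × (1−0.439300) × (1−0.578944) = 0.795812
Rounded to 4 decimal places: P(Chemical batch overheats) ≈ 0.7958.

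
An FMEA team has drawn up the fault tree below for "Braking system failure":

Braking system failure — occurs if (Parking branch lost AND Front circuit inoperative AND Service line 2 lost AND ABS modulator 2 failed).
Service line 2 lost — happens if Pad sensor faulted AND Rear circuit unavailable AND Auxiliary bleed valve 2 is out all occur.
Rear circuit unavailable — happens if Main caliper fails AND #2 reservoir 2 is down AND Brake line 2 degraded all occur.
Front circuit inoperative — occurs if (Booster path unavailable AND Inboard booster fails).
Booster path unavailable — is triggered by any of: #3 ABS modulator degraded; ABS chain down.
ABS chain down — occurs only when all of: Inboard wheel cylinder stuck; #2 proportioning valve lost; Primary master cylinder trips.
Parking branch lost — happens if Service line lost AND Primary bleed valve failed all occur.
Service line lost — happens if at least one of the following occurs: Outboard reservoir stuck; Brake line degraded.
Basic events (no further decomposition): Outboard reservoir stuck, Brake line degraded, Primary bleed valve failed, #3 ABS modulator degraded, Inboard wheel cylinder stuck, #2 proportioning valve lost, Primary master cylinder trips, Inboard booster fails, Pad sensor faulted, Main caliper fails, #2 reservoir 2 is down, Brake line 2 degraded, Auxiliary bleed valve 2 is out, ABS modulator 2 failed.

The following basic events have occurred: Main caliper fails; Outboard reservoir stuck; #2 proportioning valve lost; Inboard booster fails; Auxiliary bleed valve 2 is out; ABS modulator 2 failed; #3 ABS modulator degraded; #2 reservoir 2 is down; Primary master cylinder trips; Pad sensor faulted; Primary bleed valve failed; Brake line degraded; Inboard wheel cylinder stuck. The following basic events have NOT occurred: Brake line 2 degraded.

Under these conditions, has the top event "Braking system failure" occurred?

Service line lost [OR]: Outboard reservoir stuck=occurs, Brake line degraded=occurs → at least one input occurs → occurs.
Parking branch lost [AND]: Service line lost=occurs, Primary bleed valve failed=occurs → all inputs occur → occurs.
ABS chain down [AND]: Inboard wheel cylinder stuck=occurs, #2 proportioning valve lost=occurs, Primary master cylinder trips=occurs → all inputs occur → occurs.
Booster path unavailable [OR]: #3 ABS modulator degraded=occurs, ABS chain down=occurs → at least one input occurs → occurs.
Front circuit inoperative [AND]: Booster path unavailable=occurs, Inboard booster fails=occurs → all inputs occur → occurs.
Rear circuit unavailable [AND]: Main caliper fails=occurs, #2 reservoir 2 is down=occurs, Brake line 2 degraded=not → not all inputs occur → does not occur.
Service line 2 lost [AND]: Pad sensor faulted=occurs, Rear circuit unavailable=not, Auxiliary bleed valve 2 is out=occurs → not all inputs occur → does not occur.
Braking system failure [AND]: Parking branch lost=occurs, Front circuit inoperative=occurs, Service line 2 lost=not, ABS modulator 2 failed=occurs → not all inputs occur → does not occur.

No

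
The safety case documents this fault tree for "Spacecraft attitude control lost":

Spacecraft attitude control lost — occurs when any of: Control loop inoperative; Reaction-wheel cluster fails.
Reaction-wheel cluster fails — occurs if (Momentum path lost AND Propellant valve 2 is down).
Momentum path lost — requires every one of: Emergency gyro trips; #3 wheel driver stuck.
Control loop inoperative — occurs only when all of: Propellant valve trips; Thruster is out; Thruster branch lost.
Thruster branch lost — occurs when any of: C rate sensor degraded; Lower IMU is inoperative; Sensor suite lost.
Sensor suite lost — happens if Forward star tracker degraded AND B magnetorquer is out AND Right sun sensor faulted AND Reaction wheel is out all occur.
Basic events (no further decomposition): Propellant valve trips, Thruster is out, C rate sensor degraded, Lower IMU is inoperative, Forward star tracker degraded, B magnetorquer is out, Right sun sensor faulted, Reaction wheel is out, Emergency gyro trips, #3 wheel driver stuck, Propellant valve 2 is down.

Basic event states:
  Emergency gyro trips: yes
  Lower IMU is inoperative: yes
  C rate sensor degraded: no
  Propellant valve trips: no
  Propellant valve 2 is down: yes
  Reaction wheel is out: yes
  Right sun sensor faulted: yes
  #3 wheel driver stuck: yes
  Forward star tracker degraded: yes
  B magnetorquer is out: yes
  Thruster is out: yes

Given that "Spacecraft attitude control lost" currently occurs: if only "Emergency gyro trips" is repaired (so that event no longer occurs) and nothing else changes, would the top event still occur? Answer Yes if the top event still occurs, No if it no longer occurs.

Counterfactual: set "Emergency gyro trips" to not occurred.
Sensor suite lost [AND]: Forward star tracker degraded=occurs, B magnetorquer is out=occurs, Right sun sensor faulted=occurs, Reaction wheel is out=occurs → all inputs occur → occurs.
Thruster branch lost [OR]: C rate sensor degraded=not, Lower IMU is inoperative=occurs, Sensor suite lost=occurs → at least one input occurs → occurs.
Control loop inoperative [AND]: Propellant valve trips=not, Thruster is out=occurs, Thruster branch lost=occurs → not all inputs occur → does not occur.
Momentum path lost [AND]: Emergency gyro trips=not, #3 wheel driver stuck=occurs → not all inputs occur → does not occur.
Reaction-wheel cluster fails [AND]: Momentum path lost=not, Propellant valve 2 is down=occurs → not all inputs occur → does not occur.
Spacecraft attitude control lost [OR]: Control loop inoperative=not, Reaction-wheel cluster fails=not → no input occurs → does not occur.

No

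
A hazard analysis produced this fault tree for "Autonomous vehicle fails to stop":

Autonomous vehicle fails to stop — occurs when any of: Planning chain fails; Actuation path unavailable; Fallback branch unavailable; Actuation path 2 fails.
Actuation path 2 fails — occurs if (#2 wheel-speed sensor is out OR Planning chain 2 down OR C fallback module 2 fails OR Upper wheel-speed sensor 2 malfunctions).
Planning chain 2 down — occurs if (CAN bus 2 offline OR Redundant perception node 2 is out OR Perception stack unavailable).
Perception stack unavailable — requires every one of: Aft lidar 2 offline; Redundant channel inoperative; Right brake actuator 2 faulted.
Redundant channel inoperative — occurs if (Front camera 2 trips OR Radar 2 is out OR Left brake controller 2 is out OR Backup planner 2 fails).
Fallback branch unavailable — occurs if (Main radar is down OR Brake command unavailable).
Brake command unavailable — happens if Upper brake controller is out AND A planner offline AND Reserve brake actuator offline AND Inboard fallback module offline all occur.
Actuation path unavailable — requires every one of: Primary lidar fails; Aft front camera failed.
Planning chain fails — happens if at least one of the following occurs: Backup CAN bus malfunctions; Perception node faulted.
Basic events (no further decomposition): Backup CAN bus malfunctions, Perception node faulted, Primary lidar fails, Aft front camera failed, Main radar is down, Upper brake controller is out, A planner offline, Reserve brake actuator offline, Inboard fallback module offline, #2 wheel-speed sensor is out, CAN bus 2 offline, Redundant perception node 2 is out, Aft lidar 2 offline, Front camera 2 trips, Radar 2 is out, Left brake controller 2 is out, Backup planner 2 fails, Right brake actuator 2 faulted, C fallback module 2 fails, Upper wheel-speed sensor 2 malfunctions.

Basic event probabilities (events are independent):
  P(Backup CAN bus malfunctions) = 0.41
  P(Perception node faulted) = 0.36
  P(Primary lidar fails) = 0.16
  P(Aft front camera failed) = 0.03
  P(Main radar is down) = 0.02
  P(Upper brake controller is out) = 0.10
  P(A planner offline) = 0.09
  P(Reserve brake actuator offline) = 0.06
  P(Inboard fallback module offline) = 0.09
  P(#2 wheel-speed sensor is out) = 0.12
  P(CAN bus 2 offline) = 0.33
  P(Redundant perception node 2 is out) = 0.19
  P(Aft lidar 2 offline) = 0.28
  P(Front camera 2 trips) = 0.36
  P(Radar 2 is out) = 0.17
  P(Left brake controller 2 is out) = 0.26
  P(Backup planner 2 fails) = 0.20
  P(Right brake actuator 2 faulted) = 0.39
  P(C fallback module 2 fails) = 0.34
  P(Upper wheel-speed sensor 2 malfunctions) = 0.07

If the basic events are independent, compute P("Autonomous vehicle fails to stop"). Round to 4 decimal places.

P(Planning chain fails) [OR] = 1 − (1−0.41) × (1−0.36) = 0.622400
P(Actuation path unavailable) [AND] = 0.16 × 0.03 = 0.004800
P(Brake command unavailable) [AND] = 0.10 × 0.09 × 0.06 × 0.09 = 0.000049
P(Fallback branch unavailable) [OR] = 1 − (1−0.02) × (1−0.000049) = 0.020048
P(Redundant channel inoperative) [OR] = 1 − (1−0.36) × (1−0.17) × (1−0.26) × (1−0.20) = 0.685530
P(Perception stack unavailable) [AND] = 0.28 × 0.685530 × 0.39 = 0.074860
P(Planning chain 2 down) [OR] = 1 − (1−0.33) × (1−0.19) × (1−0.074860) = 0.497927
P(Actuation path 2 fails) [OR] = 1 − (1−0.12) × (1−0.497927) × (1−0.34) × (1−0.07) = 0.728808
P(Autonomous vehicle fails to stop) [OR] = 1 − (1−0.622400) × (1−0.004800) × (1−0.020048) × (1−0.728808) = 0.900133
Rounded to 4 decimal places: P(Autonomous vehicle fails to stop) ≈ 0.9001.

0.9001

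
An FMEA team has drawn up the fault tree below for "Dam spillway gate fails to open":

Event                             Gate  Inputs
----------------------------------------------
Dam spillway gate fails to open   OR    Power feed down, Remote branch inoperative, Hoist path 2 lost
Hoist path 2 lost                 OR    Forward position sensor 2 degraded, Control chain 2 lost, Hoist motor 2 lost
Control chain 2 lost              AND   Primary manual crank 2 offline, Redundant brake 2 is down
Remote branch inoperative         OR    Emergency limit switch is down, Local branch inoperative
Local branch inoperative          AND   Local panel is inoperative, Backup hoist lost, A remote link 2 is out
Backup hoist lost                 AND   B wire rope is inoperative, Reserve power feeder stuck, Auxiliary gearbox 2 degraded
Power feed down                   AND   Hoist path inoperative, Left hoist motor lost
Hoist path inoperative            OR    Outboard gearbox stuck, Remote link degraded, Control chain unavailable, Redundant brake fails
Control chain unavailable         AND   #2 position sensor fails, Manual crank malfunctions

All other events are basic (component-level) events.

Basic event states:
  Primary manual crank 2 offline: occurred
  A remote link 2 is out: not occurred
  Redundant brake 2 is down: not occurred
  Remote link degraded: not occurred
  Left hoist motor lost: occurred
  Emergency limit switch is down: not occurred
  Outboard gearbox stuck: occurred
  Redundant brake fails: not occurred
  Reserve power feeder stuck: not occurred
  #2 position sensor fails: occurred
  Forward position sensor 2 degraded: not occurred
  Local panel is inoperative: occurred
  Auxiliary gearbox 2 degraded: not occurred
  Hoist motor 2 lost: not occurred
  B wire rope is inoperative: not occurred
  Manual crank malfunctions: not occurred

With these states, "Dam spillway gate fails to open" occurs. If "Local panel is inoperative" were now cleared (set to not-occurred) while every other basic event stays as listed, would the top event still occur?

Counterfactual: set "Local panel is inoperative" to not occurred.
Control chain unavailable [AND]: #2 position sensor fails=occurs, Manual crank malfunctions=not → not all inputs occur → does not occur.
Hoist path inoperative [OR]: Outboard gearbox stuck=occurs, Remote link degraded=not, Control chain unavailable=not, Redundant brake fails=not → at least one input occurs → occurs.
Power feed down [AND]: Hoist path inoperative=occurs, Left hoist motor lost=occurs → all inputs occur → occurs.
Backup hoist lost [AND]: B wire rope is inoperative=not, Reserve power feeder stuck=not, Auxiliary gearbox 2 degraded=not → not all inputs occur → does not occur.
Local branch inoperative [AND]: Local panel is inoperative=not, Backup hoist lost=not, A remote link 2 is out=not → not all inputs occur → does not occur.
Remote branch inoperative [OR]: Emergency limit switch is down=not, Local branch inoperative=not → no input occurs → does not occur.
Control chain 2 lost [AND]: Primary manual crank 2 offline=occurs, Redundant brake 2 is down=not → not all inputs occur → does not occur.
Hoist path 2 lost [OR]: Forward position sensor 2 degraded=not, Control chain 2 lost=not, Hoist motor 2 lost=not → no input occurs → does not occur.
Dam spillway gate fails to open [OR]: Power feed down=occurs, Remote branch inoperative=not, Hoist path 2 lost=not → at least one input occurs → occurs.

Yes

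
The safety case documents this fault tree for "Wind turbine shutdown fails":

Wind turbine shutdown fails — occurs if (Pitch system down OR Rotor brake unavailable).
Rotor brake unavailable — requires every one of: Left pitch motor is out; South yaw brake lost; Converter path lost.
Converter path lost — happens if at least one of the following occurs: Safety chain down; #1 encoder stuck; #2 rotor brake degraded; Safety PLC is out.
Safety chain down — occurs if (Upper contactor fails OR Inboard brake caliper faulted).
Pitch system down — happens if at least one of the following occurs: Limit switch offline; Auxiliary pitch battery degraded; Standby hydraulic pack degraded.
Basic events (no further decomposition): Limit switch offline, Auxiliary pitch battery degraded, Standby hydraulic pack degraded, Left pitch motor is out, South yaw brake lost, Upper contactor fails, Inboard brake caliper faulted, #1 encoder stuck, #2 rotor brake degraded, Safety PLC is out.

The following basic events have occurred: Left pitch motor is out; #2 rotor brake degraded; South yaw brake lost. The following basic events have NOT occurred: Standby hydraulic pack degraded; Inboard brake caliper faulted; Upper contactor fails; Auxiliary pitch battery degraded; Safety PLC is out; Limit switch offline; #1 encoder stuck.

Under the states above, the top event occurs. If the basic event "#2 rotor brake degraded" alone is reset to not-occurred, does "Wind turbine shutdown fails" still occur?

No

Counterfactual: set "#2 rotor brake degraded" to not occurred.
Pitch system down [OR]: Limit switch offline=not, Auxiliary pitch battery degraded=not, Standby hydraulic pack degraded=not → no input occurs → does not occur.
Safety chain down [OR]: Upper contactor fails=not, Inboard brake caliper faulted=not → no input occurs → does not occur.
Converter path lost [OR]: Safety chain down=not, #1 encoder stuck=not, #2 rotor brake degraded=not, Safety PLC is out=not → no input occurs → does not occur.
Rotor brake unavailable [AND]: Left pitch motor is out=occurs, South yaw brake lost=occurs, Converter path lost=not → not all inputs occur → does not occur.
Wind turbine shutdown fails [OR]: Pitch system down=not, Rotor brake unavailable=not → no input occurs → does not occur.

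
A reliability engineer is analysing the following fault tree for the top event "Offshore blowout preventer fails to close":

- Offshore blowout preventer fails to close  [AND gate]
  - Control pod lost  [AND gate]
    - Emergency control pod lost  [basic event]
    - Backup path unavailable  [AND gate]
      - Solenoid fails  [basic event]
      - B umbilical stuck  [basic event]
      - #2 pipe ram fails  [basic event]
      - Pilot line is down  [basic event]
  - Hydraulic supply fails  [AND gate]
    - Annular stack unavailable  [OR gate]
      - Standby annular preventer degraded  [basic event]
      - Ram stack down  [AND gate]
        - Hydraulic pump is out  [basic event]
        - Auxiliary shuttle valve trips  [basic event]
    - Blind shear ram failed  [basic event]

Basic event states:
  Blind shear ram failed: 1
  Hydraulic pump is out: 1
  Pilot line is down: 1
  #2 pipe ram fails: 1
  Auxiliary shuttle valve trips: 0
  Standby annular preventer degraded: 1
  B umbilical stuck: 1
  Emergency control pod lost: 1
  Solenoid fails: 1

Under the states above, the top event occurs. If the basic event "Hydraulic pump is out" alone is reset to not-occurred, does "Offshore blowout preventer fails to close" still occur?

Yes

Counterfactual: set "Hydraulic pump is out" to not occurred.
Backup path unavailable [AND]: Solenoid fails=occurs, B umbilical stuck=occurs, #2 pipe ram fails=occurs, Pilot line is down=occurs → all inputs occur → occurs.
Control pod lost [AND]: Emergency control pod lost=occurs, Backup path unavailable=occurs → all inputs occur → occurs.
Ram stack down [AND]: Hydraulic pump is out=not, Auxiliary shuttle valve trips=not → not all inputs occur → does not occur.
Annular stack unavailable [OR]: Standby annular preventer degraded=occurs, Ram stack down=not → at least one input occurs → occurs.
Hydraulic supply fails [AND]: Annular stack unavailable=occurs, Blind shear ram failed=occurs → all inputs occur → occurs.
Offshore blowout preventer fails to close [AND]: Control pod lost=occurs, Hydraulic supply fails=occurs → all inputs occur → occurs.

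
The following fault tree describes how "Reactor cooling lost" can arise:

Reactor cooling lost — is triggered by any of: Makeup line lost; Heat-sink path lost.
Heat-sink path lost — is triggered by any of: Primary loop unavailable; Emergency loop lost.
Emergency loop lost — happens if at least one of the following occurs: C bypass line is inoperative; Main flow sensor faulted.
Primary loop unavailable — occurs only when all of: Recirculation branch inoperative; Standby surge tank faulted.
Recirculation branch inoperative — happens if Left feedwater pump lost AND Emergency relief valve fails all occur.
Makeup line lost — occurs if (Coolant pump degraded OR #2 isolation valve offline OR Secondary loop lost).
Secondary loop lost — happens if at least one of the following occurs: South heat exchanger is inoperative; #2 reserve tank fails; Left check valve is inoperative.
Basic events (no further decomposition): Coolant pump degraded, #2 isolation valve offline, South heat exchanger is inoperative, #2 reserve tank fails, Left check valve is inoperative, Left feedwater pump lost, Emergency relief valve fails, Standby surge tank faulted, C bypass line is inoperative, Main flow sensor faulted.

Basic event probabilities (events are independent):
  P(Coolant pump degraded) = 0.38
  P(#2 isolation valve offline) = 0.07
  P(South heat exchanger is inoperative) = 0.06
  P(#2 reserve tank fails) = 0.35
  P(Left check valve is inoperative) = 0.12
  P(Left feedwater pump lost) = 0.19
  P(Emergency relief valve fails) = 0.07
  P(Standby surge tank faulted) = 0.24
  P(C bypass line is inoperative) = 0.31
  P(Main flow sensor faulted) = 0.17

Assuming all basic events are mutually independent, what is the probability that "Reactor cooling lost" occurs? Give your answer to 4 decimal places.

P(Secondary loop lost) [OR] = 1 − (1−0.06) × (1−0.35) × (1−0.12) = 0.462320
P(Makeup line lost) [OR] = 1 − (1−0.38) × (1−0.07) × (1−0.462320) = 0.689974
P(Recirculation branch inoperative) [AND] = 0.19 × 0.07 = 0.013300
P(Primary loop unavailable) [AND] = 0.013300 × 0.24 = 0.003192
P(Emergency loop lost) [OR] = 1 − (1−0.31) × (1−0.17) = 0.427300
P(Heat-sink path lost) [OR] = 1 − (1−0.003192) × (1−0.427300) = 0.429128
P(Reactor cooling lost) [OR] = 1 − (1−0.689974) × (1−0.429128) = 0.823015
Rounded to 4 decimal places: P(Reactor cooling lost) ≈ 0.8230.

0.8230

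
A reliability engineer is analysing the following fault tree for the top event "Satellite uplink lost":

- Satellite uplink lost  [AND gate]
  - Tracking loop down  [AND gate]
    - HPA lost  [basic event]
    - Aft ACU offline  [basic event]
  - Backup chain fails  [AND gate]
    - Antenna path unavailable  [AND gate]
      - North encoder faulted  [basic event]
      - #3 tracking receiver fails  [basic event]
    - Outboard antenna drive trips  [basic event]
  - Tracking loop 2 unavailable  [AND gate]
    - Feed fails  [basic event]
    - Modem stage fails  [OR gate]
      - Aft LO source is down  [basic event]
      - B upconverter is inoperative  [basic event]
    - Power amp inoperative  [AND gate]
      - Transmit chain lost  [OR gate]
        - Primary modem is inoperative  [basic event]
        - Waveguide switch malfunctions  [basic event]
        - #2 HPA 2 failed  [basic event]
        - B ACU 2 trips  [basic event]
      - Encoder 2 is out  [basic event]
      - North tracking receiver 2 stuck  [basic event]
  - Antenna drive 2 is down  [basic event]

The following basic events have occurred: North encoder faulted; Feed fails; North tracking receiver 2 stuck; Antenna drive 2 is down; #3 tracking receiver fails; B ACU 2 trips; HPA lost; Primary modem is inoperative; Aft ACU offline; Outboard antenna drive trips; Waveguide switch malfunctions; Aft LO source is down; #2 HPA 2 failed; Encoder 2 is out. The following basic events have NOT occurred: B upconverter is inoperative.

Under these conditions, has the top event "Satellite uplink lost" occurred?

Yes

Tracking loop down [AND]: HPA lost=occurs, Aft ACU offline=occurs → all inputs occur → occurs.
Antenna path unavailable [AND]: North encoder faulted=occurs, #3 tracking receiver fails=occurs → all inputs occur → occurs.
Backup chain fails [AND]: Antenna path unavailable=occurs, Outboard antenna drive trips=occurs → all inputs occur → occurs.
Modem stage fails [OR]: Aft LO source is down=occurs, B upconverter is inoperative=not → at least one input occurs → occurs.
Transmit chain lost [OR]: Primary modem is inoperative=occurs, Waveguide switch malfunctions=occurs, #2 HPA 2 failed=occurs, B ACU 2 trips=occurs → at least one input occurs → occurs.
Power amp inoperative [AND]: Transmit chain lost=occurs, Encoder 2 is out=occurs, North tracking receiver 2 stuck=occurs → all inputs occur → occurs.
Tracking loop 2 unavailable [AND]: Feed fails=occurs, Modem stage fails=occurs, Power amp inoperative=occurs → all inputs occur → occurs.
Satellite uplink lost [AND]: Tracking loop down=occurs, Backup chain fails=occurs, Tracking loop 2 unavailable=occurs, Antenna drive 2 is down=occurs → all inputs occur → occurs.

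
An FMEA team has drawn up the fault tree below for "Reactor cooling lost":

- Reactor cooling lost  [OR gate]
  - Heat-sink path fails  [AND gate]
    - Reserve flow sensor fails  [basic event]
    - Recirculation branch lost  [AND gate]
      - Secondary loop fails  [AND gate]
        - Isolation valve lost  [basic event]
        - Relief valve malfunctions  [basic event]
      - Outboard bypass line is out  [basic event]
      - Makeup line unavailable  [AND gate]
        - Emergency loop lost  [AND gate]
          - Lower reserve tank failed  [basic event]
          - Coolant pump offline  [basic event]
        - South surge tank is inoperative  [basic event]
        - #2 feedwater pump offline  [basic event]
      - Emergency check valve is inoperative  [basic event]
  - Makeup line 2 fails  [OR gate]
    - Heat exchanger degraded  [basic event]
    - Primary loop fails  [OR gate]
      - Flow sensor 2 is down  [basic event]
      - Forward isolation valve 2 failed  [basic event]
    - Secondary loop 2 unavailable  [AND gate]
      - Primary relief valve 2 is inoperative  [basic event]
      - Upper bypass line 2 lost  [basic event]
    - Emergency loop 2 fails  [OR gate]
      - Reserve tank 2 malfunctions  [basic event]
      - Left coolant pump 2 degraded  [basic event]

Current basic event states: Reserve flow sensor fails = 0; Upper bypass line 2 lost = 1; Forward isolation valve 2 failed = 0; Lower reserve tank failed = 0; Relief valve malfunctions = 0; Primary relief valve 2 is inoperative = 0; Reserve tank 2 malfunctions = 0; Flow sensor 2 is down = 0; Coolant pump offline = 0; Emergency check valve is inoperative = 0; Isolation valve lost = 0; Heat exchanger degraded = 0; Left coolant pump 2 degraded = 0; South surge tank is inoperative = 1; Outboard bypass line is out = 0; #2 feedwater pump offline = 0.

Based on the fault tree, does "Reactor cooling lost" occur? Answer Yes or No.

No

Secondary loop fails [AND]: Isolation valve lost=not, Relief valve malfunctions=not → not all inputs occur → does not occur.
Emergency loop lost [AND]: Lower reserve tank failed=not, Coolant pump offline=not → not all inputs occur → does not occur.
Makeup line unavailable [AND]: Emergency loop lost=not, South surge tank is inoperative=occurs, #2 feedwater pump offline=not → not all inputs occur → does not occur.
Recirculation branch lost [AND]: Secondary loop fails=not, Outboard bypass line is out=not, Makeup line unavailable=not, Emergency check valve is inoperative=not → not all inputs occur → does not occur.
Heat-sink path fails [AND]: Reserve flow sensor fails=not, Recirculation branch lost=not → not all inputs occur → does not occur.
Primary loop fails [OR]: Flow sensor 2 is down=not, Forward isolation valve 2 failed=not → no input occurs → does not occur.
Secondary loop 2 unavailable [AND]: Primary relief valve 2 is inoperative=not, Upper bypass line 2 lost=occurs → not all inputs occur → does not occur.
Emergency loop 2 fails [OR]: Reserve tank 2 malfunctions=not, Left coolant pump 2 degraded=not → no input occurs → does not occur.
Makeup line 2 fails [OR]: Heat exchanger degraded=not, Primary loop fails=not, Secondary loop 2 unavailable=not, Emergency loop 2 fails=not → no input occurs → does not occur.
Reactor cooling lost [OR]: Heat-sink path fails=not, Makeup line 2 fails=not → no input occurs → does not occur.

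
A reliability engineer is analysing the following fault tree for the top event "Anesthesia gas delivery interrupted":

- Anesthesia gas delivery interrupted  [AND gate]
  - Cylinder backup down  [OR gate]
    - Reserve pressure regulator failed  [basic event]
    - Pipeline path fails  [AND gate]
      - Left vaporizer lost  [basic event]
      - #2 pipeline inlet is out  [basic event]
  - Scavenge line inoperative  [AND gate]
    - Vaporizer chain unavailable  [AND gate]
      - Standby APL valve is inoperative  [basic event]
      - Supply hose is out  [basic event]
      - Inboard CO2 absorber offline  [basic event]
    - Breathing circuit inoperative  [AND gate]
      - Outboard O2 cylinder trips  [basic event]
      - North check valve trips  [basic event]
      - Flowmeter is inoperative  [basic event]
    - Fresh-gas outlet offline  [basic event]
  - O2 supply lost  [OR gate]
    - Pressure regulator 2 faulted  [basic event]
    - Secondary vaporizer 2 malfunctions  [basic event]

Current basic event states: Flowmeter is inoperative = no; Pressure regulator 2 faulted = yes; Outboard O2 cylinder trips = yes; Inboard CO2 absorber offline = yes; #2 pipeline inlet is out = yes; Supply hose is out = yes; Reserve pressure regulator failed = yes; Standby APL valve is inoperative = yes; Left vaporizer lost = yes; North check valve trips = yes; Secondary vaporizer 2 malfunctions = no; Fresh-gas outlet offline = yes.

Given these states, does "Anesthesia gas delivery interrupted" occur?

No

Pipeline path fails [AND]: Left vaporizer lost=occurs, #2 pipeline inlet is out=occurs → all inputs occur → occurs.
Cylinder backup down [OR]: Reserve pressure regulator failed=occurs, Pipeline path fails=occurs → at least one input occurs → occurs.
Vaporizer chain unavailable [AND]: Standby APL valve is inoperative=occurs, Supply hose is out=occurs, Inboard CO2 absorber offline=occurs → all inputs occur → occurs.
Breathing circuit inoperative [AND]: Outboard O2 cylinder trips=occurs, North check valve trips=occurs, Flowmeter is inoperative=not → not all inputs occur → does not occur.
Scavenge line inoperative [AND]: Vaporizer chain unavailable=occurs, Breathing circuit inoperative=not, Fresh-gas outlet offline=occurs → not all inputs occur → does not occur.
O2 supply lost [OR]: Pressure regulator 2 faulted=occurs, Secondary vaporizer 2 malfunctions=not → at least one input occurs → occurs.
Anesthesia gas delivery interrupted [AND]: Cylinder backup down=occurs, Scavenge line inoperative=not, O2 supply lost=occurs → not all inputs occur → does not occur.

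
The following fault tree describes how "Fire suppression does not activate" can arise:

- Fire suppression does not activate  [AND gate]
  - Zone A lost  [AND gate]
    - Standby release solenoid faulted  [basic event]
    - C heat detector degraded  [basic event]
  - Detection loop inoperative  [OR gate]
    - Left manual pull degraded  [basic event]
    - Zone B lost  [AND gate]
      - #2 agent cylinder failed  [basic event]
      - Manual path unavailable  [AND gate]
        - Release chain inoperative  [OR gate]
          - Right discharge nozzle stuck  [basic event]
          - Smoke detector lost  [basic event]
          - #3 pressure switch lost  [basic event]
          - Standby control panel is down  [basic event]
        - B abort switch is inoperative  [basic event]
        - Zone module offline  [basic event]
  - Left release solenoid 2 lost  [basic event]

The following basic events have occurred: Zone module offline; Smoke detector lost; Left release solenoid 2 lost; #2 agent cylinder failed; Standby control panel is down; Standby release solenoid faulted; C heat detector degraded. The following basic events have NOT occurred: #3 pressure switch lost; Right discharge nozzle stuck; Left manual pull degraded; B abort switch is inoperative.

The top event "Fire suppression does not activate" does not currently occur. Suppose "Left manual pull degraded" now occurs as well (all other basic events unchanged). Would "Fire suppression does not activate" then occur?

Counterfactual: set "Left manual pull degraded" to occurred.
Zone A lost [AND]: Standby release solenoid faulted=occurs, C heat detector degraded=occurs → all inputs occur → occurs.
Release chain inoperative [OR]: Right discharge nozzle stuck=not, Smoke detector lost=occurs, #3 pressure switch lost=not, Standby control panel is down=occurs → at least one input occurs → occurs.
Manual path unavailable [AND]: Release chain inoperative=occurs, B abort switch is inoperative=not, Zone module offline=occurs → not all inputs occur → does not occur.
Zone B lost [AND]: #2 agent cylinder failed=occurs, Manual path unavailable=not → not all inputs occur → does not occur.
Detection loop inoperative [OR]: Left manual pull degraded=occurs, Zone B lost=not → at least one input occurs → occurs.
Fire suppression does not activate [AND]: Zone A lost=occurs, Detection loop inoperative=occurs, Left release solenoid 2 lost=occurs → all inputs occur → occurs.

Yes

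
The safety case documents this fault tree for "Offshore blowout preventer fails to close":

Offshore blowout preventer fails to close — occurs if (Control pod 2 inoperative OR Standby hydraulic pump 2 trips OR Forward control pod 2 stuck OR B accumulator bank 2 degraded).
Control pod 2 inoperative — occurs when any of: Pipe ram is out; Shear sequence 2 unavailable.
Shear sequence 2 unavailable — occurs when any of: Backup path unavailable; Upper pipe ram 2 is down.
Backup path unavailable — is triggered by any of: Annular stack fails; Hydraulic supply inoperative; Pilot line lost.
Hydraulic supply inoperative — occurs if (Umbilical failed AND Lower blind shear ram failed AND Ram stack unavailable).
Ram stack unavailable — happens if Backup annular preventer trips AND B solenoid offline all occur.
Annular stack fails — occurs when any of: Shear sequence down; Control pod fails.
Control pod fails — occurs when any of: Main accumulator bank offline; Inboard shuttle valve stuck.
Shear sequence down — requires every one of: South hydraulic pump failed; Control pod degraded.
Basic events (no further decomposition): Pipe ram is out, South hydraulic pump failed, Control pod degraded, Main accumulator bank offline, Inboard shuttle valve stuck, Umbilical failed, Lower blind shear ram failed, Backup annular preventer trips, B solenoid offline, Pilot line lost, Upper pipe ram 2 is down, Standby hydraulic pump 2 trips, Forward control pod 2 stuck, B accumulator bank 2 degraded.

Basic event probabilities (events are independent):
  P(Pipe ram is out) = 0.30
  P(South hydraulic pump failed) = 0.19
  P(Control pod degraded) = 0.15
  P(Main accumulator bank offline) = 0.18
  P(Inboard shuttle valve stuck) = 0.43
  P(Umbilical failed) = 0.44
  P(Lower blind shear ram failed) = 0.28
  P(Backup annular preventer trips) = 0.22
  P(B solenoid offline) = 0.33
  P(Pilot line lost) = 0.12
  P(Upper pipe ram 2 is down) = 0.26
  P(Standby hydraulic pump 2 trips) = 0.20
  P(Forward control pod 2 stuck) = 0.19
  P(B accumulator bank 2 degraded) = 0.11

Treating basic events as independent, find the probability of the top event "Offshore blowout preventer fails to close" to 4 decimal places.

P(Shear sequence down) [AND] = 0.19 × 0.15 = 0.028500
P(Control pod fails) [OR] = 1 − (1−0.18) × (1−0.43) = 0.532600
P(Annular stack fails) [OR] = 1 − (1−0.028500) × (1−0.532600) = 0.545921
P(Ram stack unavailable) [AND] = 0.22 × 0.33 = 0.072600
P(Hydraulic supply inoperative) [AND] = 0.44 × 0.28 × 0.072600 = 0.008944
P(Backup path unavailable) [OR] = 1 − (1−0.545921) × (1−0.008944) × (1−0.12) = 0.603984
P(Shear sequence 2 unavailable) [OR] = 1 − (1−0.603984) × (1−0.26) = 0.706948
P(Control pod 2 inoperative) [OR] = 1 − (1−0.30) × (1−0.706948) = 0.794864
P(Offshore blowout preventer fails to close) [OR] = 1 − (1−0.794864) × (1−0.20) × (1−0.19) × (1−0.11) = 0.881694
Rounded to 4 decimal places: P(Offshore blowout preventer fails to close) ≈ 0.8817.

0.8817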